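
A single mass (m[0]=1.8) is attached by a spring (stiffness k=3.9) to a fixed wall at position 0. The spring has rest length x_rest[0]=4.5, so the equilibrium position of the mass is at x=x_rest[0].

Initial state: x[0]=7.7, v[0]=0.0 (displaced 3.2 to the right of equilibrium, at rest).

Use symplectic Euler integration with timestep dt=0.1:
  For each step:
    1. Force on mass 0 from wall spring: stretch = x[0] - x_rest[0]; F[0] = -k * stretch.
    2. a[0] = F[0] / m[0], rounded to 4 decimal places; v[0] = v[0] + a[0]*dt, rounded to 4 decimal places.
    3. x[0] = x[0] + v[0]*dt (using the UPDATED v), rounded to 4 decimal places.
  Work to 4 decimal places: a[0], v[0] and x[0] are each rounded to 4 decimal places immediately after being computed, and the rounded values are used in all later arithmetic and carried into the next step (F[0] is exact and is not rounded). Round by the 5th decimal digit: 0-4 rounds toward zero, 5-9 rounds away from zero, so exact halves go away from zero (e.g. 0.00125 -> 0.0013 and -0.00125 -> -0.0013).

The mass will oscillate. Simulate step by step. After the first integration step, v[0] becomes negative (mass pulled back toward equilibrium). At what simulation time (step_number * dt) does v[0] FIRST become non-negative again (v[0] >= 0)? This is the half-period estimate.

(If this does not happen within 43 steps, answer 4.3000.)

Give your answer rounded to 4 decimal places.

Answer: 2.2000

Derivation:
Step 0: x=[7.7000] v=[0.0000]
Step 1: x=[7.6307] v=[-0.6933]
Step 2: x=[7.4935] v=[-1.3716]
Step 3: x=[7.2915] v=[-2.0202]
Step 4: x=[7.0290] v=[-2.6250]
Step 5: x=[6.7117] v=[-3.1730]
Step 6: x=[6.3465] v=[-3.6522]
Step 7: x=[5.9413] v=[-4.0523]
Step 8: x=[5.5048] v=[-4.3646]
Step 9: x=[5.0466] v=[-4.5823]
Step 10: x=[4.5765] v=[-4.7007]
Step 11: x=[4.1048] v=[-4.7173]
Step 12: x=[3.6416] v=[-4.6317]
Step 13: x=[3.1970] v=[-4.4457]
Step 14: x=[2.7807] v=[-4.1634]
Step 15: x=[2.4016] v=[-3.7909]
Step 16: x=[2.0680] v=[-3.3363]
Step 17: x=[1.7871] v=[-2.8094]
Step 18: x=[1.5649] v=[-2.2216]
Step 19: x=[1.4063] v=[-1.5857]
Step 20: x=[1.3148] v=[-0.9154]
Step 21: x=[1.2923] v=[-0.2253]
Step 22: x=[1.3393] v=[0.4697]
First v>=0 after going negative at step 22, time=2.2000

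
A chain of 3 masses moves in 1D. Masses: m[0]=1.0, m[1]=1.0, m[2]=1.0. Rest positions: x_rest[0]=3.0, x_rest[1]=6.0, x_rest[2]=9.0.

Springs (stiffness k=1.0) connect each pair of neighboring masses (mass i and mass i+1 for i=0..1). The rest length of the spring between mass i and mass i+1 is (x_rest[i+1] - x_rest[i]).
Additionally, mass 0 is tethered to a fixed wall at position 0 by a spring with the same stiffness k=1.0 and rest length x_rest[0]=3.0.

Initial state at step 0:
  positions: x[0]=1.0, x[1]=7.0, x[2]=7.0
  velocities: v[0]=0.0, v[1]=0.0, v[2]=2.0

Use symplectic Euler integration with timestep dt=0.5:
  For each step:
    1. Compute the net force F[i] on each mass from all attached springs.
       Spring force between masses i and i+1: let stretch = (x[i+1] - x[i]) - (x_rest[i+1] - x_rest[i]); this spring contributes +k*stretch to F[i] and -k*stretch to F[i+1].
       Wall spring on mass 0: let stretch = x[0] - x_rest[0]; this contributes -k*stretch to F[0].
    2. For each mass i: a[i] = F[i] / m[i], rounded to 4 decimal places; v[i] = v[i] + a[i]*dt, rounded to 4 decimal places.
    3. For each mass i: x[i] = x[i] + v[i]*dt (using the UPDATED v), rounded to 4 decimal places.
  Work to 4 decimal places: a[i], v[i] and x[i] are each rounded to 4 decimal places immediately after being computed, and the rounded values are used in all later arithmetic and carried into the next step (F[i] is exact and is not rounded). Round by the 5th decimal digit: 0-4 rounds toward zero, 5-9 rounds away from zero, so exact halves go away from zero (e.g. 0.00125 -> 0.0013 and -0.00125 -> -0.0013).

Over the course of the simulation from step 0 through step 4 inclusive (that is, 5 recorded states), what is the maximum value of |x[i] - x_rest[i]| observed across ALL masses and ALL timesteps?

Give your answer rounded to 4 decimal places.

Step 0: x=[1.0000 7.0000 7.0000] v=[0.0000 0.0000 2.0000]
Step 1: x=[2.2500 5.5000 8.7500] v=[2.5000 -3.0000 3.5000]
Step 2: x=[3.7500 4.0000 10.4375] v=[3.0000 -3.0000 3.3750]
Step 3: x=[4.3750 4.0469 11.2657] v=[1.2500 0.0938 1.6563]
Step 4: x=[3.8242 5.9806 11.0392] v=[-1.1016 3.8673 -0.4531]
Max displacement = 2.2657

Answer: 2.2657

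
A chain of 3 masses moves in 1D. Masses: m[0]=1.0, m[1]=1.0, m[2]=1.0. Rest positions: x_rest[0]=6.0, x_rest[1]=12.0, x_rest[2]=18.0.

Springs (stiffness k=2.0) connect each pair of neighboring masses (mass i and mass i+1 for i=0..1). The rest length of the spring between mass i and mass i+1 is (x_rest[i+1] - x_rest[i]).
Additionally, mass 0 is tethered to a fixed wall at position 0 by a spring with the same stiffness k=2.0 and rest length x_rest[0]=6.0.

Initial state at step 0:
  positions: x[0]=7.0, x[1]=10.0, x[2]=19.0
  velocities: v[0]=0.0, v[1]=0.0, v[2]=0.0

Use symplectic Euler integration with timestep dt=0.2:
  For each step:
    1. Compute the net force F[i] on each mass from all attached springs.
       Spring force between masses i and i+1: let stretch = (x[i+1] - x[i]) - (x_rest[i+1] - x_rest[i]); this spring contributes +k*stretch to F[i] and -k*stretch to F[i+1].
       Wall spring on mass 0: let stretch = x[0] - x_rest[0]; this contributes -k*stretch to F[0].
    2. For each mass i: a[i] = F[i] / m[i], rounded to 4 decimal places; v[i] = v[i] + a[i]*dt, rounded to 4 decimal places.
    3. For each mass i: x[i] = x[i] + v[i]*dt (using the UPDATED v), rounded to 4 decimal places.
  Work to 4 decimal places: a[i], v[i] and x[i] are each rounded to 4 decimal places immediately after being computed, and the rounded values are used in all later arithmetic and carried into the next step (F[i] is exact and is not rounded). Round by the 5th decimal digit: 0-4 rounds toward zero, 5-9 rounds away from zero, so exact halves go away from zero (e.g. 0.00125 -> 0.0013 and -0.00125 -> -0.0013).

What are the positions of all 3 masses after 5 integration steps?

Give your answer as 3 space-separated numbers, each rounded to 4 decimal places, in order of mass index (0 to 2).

Step 0: x=[7.0000 10.0000 19.0000] v=[0.0000 0.0000 0.0000]
Step 1: x=[6.6800 10.4800 18.7600] v=[-1.6000 2.4000 -1.2000]
Step 2: x=[6.1296 11.3184 18.3376] v=[-2.7520 4.1920 -2.1120]
Step 3: x=[5.5039 12.3032 17.8337] v=[-3.1283 4.9242 -2.5197]
Step 4: x=[4.9819 13.1865 17.3673] v=[-2.6101 4.4167 -2.3319]
Step 5: x=[4.7177 13.7479 17.0465] v=[-1.3210 2.8072 -1.6042]

Answer: 4.7177 13.7479 17.0465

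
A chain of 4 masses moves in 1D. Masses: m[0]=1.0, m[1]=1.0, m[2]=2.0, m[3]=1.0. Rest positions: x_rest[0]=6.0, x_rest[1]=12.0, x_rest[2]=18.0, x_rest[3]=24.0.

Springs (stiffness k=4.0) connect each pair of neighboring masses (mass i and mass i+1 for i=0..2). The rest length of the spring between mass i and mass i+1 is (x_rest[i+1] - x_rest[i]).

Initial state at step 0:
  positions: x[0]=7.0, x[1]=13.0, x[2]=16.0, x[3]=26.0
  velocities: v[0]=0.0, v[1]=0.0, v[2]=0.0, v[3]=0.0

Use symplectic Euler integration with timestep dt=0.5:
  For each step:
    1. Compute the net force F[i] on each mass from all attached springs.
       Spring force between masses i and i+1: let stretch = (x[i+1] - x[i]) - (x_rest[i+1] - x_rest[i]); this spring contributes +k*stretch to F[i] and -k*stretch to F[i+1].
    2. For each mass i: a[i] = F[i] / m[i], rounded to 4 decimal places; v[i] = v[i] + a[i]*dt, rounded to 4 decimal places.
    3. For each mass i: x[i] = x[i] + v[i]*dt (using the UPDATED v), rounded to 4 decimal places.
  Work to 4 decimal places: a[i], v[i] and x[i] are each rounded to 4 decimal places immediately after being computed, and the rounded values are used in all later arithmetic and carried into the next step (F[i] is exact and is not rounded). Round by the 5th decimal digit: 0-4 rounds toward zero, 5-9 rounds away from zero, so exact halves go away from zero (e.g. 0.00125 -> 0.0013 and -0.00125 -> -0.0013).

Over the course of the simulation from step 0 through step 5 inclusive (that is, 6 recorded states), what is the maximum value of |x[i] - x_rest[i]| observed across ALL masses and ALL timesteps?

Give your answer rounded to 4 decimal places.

Step 0: x=[7.0000 13.0000 16.0000 26.0000] v=[0.0000 0.0000 0.0000 0.0000]
Step 1: x=[7.0000 10.0000 19.5000 22.0000] v=[0.0000 -6.0000 7.0000 -8.0000]
Step 2: x=[4.0000 13.5000 19.5000 21.5000] v=[-6.0000 7.0000 0.0000 -1.0000]
Step 3: x=[4.5000 13.5000 17.5000 25.0000] v=[1.0000 0.0000 -4.0000 7.0000]
Step 4: x=[8.0000 8.5000 17.2500 27.0000] v=[7.0000 -10.0000 -0.5000 4.0000]
Step 5: x=[6.0000 11.7500 17.5000 25.2500] v=[-4.0000 6.5000 0.5000 -3.5000]
Max displacement = 3.5000

Answer: 3.5000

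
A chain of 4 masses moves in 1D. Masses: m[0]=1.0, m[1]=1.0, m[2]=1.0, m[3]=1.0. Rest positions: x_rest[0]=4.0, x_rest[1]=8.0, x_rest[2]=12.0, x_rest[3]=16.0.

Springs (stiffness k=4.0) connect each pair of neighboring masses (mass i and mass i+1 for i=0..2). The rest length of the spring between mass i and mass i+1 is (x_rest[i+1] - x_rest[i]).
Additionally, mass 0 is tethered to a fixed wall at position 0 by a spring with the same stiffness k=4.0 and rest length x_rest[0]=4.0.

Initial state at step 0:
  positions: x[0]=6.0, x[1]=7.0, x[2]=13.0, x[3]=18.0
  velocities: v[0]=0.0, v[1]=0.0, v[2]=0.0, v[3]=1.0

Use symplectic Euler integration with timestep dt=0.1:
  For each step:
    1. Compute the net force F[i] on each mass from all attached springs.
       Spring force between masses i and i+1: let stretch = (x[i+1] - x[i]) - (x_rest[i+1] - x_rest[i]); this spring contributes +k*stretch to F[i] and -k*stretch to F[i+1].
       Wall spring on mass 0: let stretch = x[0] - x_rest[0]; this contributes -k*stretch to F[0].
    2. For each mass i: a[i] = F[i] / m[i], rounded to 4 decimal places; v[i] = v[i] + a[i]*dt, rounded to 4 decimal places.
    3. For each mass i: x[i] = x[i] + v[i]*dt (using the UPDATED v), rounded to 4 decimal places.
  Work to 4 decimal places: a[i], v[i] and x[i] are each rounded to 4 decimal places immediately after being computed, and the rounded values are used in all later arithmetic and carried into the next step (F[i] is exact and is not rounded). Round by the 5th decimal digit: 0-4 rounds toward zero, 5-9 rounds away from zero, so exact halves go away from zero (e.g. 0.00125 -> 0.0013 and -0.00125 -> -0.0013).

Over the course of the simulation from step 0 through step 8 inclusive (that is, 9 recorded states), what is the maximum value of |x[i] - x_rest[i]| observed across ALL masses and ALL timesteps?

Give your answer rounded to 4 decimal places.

Answer: 2.2112

Derivation:
Step 0: x=[6.0000 7.0000 13.0000 18.0000] v=[0.0000 0.0000 0.0000 1.0000]
Step 1: x=[5.8000 7.2000 12.9600 18.0600] v=[-2.0000 2.0000 -0.4000 0.6000]
Step 2: x=[5.4240 7.5744 12.8936 18.0760] v=[-3.7600 3.7440 -0.6640 0.1600]
Step 3: x=[4.9171 8.0756 12.8217 18.0447] v=[-5.0694 5.0115 -0.7187 -0.3130]
Step 4: x=[4.3398 8.6403 12.7689 17.9645] v=[-5.7728 5.6465 -0.5279 -0.8022]
Step 5: x=[3.7610 9.1981 12.7588 17.8365] v=[-5.7885 5.5777 -0.1011 -1.2804]
Step 6: x=[3.2492 9.6808 12.8094 17.6654] v=[-5.1181 4.8271 0.5057 -1.7115]
Step 7: x=[2.8647 10.0314 12.9291 17.4600] v=[-3.8451 3.5059 1.1967 -2.0539]
Step 8: x=[2.6523 10.2112 13.1141 17.2334] v=[-2.1243 1.7983 1.8500 -2.2663]
Max displacement = 2.2112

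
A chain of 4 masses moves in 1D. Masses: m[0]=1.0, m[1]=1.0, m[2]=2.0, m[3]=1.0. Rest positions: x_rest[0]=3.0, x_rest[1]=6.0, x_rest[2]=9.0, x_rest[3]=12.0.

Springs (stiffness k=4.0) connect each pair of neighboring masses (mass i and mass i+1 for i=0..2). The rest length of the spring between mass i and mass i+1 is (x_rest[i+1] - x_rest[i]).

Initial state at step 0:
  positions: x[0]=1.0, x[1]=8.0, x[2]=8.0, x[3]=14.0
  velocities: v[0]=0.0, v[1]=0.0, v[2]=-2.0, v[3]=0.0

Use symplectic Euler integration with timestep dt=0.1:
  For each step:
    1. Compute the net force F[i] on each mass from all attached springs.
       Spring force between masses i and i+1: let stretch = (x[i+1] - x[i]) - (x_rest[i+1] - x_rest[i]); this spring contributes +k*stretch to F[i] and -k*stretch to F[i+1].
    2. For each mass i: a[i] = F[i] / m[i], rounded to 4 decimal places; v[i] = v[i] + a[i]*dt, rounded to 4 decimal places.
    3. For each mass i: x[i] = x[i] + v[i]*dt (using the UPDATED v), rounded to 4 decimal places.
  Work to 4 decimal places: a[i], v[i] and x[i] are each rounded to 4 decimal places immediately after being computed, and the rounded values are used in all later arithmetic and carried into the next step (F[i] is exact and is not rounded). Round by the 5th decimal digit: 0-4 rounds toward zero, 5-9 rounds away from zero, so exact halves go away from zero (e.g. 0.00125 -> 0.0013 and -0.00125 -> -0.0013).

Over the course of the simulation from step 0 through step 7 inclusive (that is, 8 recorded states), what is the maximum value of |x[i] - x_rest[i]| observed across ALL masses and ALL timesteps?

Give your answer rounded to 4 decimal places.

Step 0: x=[1.0000 8.0000 8.0000 14.0000] v=[0.0000 0.0000 -2.0000 0.0000]
Step 1: x=[1.1600 7.7200 7.9200 13.8800] v=[1.6000 -2.8000 -0.8000 -1.2000]
Step 2: x=[1.4624 7.1856 7.9552 13.6416] v=[3.0240 -5.3440 0.3520 -2.3840]
Step 3: x=[1.8737 6.4531 8.0887 13.2957] v=[4.1133 -7.3254 1.3354 -3.4586]
Step 4: x=[2.3482 5.6028 8.2937 12.8616] v=[4.7451 -8.5029 2.0497 -4.3414]
Step 5: x=[2.8329 4.7300 8.5362 12.3647] v=[4.8469 -8.7284 2.4251 -4.9686]
Step 6: x=[3.2735 3.9335 8.7792 11.8347] v=[4.4057 -7.9648 2.4296 -5.3000]
Step 7: x=[3.6205 3.3045 8.9864 11.3025] v=[3.4697 -6.2905 2.0716 -5.3222]
Max displacement = 2.6955

Answer: 2.6955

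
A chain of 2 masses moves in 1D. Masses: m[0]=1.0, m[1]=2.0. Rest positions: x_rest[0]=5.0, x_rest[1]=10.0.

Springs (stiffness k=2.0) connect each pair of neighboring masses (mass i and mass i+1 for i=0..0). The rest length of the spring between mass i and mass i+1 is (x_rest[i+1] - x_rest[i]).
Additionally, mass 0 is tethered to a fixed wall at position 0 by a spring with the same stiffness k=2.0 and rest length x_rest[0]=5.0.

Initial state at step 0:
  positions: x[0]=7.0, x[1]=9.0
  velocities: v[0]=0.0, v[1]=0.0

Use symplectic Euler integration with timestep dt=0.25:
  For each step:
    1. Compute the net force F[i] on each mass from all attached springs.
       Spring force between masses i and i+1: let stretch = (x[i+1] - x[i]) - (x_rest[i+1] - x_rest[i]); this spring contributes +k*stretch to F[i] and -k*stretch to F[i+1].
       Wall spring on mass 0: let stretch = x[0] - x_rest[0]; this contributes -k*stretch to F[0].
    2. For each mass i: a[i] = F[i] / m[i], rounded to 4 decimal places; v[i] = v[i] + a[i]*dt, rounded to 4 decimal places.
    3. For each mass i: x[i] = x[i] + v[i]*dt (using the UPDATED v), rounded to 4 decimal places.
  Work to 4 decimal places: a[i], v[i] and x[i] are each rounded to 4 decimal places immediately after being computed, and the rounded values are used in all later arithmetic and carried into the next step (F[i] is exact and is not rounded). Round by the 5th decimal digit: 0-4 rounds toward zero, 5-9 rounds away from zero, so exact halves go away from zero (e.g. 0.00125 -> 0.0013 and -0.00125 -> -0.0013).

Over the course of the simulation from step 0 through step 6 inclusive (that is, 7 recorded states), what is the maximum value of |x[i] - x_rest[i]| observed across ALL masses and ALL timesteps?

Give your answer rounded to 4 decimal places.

Answer: 2.3942

Derivation:
Step 0: x=[7.0000 9.0000] v=[0.0000 0.0000]
Step 1: x=[6.3750 9.1875] v=[-2.5000 0.7500]
Step 2: x=[5.3047 9.5117] v=[-4.2813 1.2969]
Step 3: x=[4.0972 9.8855] v=[-4.8302 1.4952]
Step 4: x=[3.1010 10.2100] v=[-3.9847 1.2981]
Step 5: x=[2.6058 10.4027] v=[-1.9807 0.7709]
Step 6: x=[2.7595 10.4206] v=[0.6149 0.0717]
Max displacement = 2.3942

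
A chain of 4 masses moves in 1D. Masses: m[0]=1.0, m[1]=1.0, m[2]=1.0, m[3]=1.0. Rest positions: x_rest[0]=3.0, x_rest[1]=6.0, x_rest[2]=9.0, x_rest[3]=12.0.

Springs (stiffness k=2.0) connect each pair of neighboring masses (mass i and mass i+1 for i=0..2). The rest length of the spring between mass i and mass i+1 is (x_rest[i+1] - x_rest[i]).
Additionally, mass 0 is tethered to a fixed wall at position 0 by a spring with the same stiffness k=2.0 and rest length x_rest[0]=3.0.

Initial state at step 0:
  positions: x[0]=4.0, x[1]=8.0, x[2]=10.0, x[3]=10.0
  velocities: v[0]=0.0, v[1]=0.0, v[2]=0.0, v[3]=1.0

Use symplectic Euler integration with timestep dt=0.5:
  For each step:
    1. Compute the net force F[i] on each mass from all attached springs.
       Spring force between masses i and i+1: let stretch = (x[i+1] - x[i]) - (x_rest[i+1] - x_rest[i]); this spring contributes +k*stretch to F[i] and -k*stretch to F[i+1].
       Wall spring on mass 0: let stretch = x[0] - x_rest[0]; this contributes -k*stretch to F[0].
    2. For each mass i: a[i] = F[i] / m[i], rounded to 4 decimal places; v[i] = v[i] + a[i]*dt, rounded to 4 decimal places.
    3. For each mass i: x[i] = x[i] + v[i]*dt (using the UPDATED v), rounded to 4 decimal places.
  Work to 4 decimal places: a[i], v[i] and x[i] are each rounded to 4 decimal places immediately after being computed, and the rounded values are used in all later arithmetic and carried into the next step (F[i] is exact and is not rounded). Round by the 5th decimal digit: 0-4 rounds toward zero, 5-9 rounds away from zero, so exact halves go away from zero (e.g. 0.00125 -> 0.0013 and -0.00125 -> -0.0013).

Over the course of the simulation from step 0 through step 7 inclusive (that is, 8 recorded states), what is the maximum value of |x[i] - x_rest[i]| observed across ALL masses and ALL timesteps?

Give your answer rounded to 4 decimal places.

Answer: 2.7500

Derivation:
Step 0: x=[4.0000 8.0000 10.0000 10.0000] v=[0.0000 0.0000 0.0000 1.0000]
Step 1: x=[4.0000 7.0000 9.0000 12.0000] v=[0.0000 -2.0000 -2.0000 4.0000]
Step 2: x=[3.5000 5.5000 8.5000 14.0000] v=[-1.0000 -3.0000 -1.0000 4.0000]
Step 3: x=[2.2500 4.5000 9.2500 14.7500] v=[-2.5000 -2.0000 1.5000 1.5000]
Step 4: x=[1.0000 4.7500 10.3750 14.2500] v=[-2.5000 0.5000 2.2500 -1.0000]
Step 5: x=[1.1250 5.9375 10.6250 13.3125] v=[0.2500 2.3750 0.5000 -1.8750]
Step 6: x=[3.0938 7.0625 9.8750 12.5313] v=[3.9375 2.2500 -1.5000 -1.5625]
Step 7: x=[5.5000 7.6094 9.0469 11.9219] v=[4.8124 1.0938 -1.6562 -1.2188]
Max displacement = 2.7500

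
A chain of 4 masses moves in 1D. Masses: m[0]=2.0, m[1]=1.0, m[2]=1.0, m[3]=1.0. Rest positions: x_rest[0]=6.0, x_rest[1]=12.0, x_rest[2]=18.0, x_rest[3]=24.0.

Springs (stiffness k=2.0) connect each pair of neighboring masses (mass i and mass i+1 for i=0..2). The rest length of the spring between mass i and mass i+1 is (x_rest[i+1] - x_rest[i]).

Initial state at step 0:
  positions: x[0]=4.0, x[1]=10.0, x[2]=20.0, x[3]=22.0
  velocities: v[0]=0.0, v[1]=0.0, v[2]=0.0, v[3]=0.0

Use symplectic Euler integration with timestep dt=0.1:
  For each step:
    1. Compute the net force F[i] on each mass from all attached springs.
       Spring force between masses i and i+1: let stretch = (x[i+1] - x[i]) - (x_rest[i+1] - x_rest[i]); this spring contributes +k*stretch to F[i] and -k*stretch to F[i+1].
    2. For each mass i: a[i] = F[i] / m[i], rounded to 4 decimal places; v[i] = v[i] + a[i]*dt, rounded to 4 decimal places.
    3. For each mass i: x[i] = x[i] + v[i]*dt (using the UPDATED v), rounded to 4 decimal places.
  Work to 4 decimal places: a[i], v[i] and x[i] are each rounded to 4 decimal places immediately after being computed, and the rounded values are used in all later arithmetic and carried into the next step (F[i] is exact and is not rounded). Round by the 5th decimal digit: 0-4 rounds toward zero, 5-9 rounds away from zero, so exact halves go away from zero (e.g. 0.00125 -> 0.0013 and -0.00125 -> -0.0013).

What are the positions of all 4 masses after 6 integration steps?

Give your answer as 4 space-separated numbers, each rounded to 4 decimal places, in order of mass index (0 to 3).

Step 0: x=[4.0000 10.0000 20.0000 22.0000] v=[0.0000 0.0000 0.0000 0.0000]
Step 1: x=[4.0000 10.0800 19.8400 22.0800] v=[0.0000 0.8000 -1.6000 0.8000]
Step 2: x=[4.0008 10.2336 19.5296 22.2352] v=[0.0080 1.5360 -3.1040 1.5520]
Step 3: x=[4.0039 10.4485 19.0874 22.4563] v=[0.0313 2.1486 -4.4221 2.2109]
Step 4: x=[4.0115 10.7073 18.5398 22.7300] v=[0.0758 2.5875 -5.4761 2.7371]
Step 5: x=[4.0260 10.9888 17.9193 23.0399] v=[0.1454 2.8148 -6.2046 3.0991]
Step 6: x=[4.0502 11.2696 17.2626 23.3674] v=[0.2417 2.8083 -6.5666 3.2750]

Answer: 4.0502 11.2696 17.2626 23.3674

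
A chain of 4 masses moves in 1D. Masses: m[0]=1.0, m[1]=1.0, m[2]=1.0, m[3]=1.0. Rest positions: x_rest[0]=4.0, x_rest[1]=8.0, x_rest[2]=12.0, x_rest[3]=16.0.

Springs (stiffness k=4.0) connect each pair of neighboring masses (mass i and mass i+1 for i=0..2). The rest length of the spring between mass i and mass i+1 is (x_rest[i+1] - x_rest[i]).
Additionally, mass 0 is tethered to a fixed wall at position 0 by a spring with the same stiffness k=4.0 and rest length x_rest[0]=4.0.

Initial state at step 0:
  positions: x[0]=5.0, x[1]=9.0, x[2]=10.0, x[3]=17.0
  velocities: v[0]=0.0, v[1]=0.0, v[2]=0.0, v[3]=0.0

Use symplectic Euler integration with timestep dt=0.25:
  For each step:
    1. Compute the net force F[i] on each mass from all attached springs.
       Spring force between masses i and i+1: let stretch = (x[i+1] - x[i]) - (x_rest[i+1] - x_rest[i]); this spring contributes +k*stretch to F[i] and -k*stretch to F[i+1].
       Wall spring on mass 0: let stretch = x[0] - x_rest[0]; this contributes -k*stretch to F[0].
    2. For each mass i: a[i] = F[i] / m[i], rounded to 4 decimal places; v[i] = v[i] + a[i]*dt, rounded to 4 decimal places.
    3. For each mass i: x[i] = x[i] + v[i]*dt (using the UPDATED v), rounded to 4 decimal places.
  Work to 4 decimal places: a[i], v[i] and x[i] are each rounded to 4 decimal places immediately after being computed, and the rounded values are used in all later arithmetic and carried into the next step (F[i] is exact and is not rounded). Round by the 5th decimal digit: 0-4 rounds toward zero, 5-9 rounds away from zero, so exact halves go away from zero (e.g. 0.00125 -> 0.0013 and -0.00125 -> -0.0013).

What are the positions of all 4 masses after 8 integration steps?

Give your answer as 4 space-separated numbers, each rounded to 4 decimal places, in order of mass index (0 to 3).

Step 0: x=[5.0000 9.0000 10.0000 17.0000] v=[0.0000 0.0000 0.0000 0.0000]
Step 1: x=[4.7500 8.2500 11.5000 16.2500] v=[-1.0000 -3.0000 6.0000 -3.0000]
Step 2: x=[4.1875 7.4375 13.3750 15.3125] v=[-2.2500 -3.2500 7.5000 -3.7500]
Step 3: x=[3.3906 7.2969 14.2500 14.8906] v=[-3.1875 -0.5625 3.5000 -1.6875]
Step 4: x=[2.7227 7.9180 13.5469 15.3086] v=[-2.6718 2.4843 -2.8125 1.6719]
Step 5: x=[2.6729 8.6475 11.8770 16.2862] v=[-0.1992 2.9179 -6.6797 3.9102]
Step 6: x=[3.4485 8.6907 10.5020 17.1615] v=[3.1025 0.1728 -5.5000 3.5010]
Step 7: x=[4.6726 7.8762 10.3391 17.3719] v=[4.8962 -3.2581 -0.6518 0.8415]
Step 8: x=[5.5294 6.8765 11.3186 16.8241] v=[3.4272 -3.9988 3.9181 -2.1913]

Answer: 5.5294 6.8765 11.3186 16.8241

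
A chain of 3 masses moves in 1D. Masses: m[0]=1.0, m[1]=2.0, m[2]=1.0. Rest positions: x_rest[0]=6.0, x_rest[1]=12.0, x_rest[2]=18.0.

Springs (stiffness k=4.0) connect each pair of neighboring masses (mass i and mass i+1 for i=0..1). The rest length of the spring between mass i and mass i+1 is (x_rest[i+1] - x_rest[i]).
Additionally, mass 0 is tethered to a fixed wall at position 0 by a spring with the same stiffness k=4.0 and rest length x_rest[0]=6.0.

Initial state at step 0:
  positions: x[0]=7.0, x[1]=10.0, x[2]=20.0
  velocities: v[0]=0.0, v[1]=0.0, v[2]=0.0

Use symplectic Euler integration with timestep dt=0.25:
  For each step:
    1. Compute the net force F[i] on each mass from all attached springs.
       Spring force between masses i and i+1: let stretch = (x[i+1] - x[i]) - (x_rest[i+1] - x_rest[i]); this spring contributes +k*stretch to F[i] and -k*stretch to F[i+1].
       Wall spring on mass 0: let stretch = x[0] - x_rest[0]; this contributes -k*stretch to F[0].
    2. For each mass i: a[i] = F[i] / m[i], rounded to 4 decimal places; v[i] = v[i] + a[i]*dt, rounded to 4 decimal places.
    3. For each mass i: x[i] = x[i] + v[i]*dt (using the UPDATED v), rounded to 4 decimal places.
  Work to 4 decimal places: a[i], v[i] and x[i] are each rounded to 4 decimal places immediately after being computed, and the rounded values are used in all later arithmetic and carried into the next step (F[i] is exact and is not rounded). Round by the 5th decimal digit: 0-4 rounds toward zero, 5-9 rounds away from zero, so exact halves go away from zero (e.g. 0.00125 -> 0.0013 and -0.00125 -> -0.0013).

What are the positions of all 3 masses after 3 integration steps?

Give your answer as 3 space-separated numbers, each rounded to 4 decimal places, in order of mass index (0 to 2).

Answer: 4.1172 13.1719 16.1094

Derivation:
Step 0: x=[7.0000 10.0000 20.0000] v=[0.0000 0.0000 0.0000]
Step 1: x=[6.0000 10.8750 19.0000] v=[-4.0000 3.5000 -4.0000]
Step 2: x=[4.7188 12.1563 17.4688] v=[-5.1250 5.1250 -6.1250]
Step 3: x=[4.1172 13.1719 16.1094] v=[-2.4063 4.0625 -5.4375]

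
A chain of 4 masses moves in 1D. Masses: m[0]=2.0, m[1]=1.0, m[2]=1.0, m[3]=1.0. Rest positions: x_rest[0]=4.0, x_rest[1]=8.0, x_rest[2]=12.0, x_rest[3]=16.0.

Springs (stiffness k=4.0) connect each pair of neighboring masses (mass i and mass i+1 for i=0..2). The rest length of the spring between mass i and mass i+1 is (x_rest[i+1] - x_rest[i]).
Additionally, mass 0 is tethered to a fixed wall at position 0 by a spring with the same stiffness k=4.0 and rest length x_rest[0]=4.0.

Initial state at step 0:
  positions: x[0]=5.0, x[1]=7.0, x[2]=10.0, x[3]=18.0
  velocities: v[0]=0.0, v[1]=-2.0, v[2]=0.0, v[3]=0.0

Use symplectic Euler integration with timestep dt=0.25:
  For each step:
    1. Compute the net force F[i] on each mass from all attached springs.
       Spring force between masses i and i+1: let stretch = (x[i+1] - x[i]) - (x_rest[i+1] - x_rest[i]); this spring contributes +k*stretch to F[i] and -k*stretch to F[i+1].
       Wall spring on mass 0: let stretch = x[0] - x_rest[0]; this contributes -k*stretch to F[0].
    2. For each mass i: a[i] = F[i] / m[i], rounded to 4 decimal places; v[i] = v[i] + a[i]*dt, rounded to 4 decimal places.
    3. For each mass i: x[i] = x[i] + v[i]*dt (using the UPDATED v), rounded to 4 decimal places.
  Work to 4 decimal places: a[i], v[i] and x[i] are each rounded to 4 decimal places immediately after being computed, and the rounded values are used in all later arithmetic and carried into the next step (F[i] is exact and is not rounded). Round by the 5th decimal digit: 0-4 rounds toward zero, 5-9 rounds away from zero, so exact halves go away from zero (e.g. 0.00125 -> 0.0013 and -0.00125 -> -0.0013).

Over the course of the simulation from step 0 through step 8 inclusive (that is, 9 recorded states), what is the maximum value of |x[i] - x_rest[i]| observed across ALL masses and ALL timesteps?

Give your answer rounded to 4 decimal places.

Answer: 2.4618

Derivation:
Step 0: x=[5.0000 7.0000 10.0000 18.0000] v=[0.0000 -2.0000 0.0000 0.0000]
Step 1: x=[4.6250 6.7500 11.2500 17.0000] v=[-1.5000 -1.0000 5.0000 -4.0000]
Step 2: x=[3.9375 7.0938 12.8125 15.5625] v=[-2.7500 1.3750 6.2500 -5.7500]
Step 3: x=[3.1524 8.0782 13.6328 14.4375] v=[-3.1406 3.9374 3.2813 -4.5000]
Step 4: x=[2.5889 9.2198 13.2657 14.1113] v=[-2.2539 4.5662 -1.4686 -1.3047]
Step 5: x=[2.5307 9.7151 12.0985 14.5737] v=[-0.2329 1.9812 -4.6689 1.8497]
Step 6: x=[3.0542 9.0102 10.9542 15.4173] v=[2.0940 -2.8198 -4.5771 3.3745]
Step 7: x=[3.9404 7.3023 10.4397 16.1452] v=[3.5449 -6.8318 -2.0580 2.9114]
Step 8: x=[4.7543 5.5382 10.5672 16.4467] v=[3.2557 -7.0563 0.5101 1.2059]
Max displacement = 2.4618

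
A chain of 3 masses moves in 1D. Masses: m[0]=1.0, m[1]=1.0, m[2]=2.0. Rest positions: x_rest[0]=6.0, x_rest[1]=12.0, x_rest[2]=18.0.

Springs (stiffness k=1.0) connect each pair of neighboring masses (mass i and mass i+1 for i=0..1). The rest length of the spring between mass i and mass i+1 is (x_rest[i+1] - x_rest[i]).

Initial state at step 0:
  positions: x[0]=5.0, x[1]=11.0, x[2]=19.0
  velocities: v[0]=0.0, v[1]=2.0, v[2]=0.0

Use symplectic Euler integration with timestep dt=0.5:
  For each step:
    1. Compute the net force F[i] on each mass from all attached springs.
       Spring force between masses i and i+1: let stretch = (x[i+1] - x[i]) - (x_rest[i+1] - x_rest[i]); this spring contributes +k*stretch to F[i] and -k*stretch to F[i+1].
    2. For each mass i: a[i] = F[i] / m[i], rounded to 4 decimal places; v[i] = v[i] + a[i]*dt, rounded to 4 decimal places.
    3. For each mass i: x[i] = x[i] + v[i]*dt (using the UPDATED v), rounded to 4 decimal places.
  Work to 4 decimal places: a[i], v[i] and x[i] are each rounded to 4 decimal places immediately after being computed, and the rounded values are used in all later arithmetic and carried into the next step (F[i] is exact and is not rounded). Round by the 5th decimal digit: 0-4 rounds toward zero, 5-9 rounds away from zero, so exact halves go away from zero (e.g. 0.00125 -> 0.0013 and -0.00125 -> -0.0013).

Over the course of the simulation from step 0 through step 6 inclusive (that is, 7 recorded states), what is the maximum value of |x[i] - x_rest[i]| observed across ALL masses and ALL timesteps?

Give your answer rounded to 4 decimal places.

Answer: 3.7533

Derivation:
Step 0: x=[5.0000 11.0000 19.0000] v=[0.0000 2.0000 0.0000]
Step 1: x=[5.0000 12.5000 18.7500] v=[0.0000 3.0000 -0.5000]
Step 2: x=[5.3750 13.6875 18.4688] v=[0.7500 2.3750 -0.5625]
Step 3: x=[6.3282 13.9922 18.3399] v=[1.9063 0.6094 -0.2578]
Step 4: x=[7.6974 13.4678 18.4176] v=[2.7383 -1.0488 0.1553]
Step 5: x=[9.0092 12.7383 18.6266] v=[2.6235 -1.4591 0.4179]
Step 6: x=[9.7533 12.5486 18.8496] v=[1.4881 -0.3795 0.4459]
Max displacement = 3.7533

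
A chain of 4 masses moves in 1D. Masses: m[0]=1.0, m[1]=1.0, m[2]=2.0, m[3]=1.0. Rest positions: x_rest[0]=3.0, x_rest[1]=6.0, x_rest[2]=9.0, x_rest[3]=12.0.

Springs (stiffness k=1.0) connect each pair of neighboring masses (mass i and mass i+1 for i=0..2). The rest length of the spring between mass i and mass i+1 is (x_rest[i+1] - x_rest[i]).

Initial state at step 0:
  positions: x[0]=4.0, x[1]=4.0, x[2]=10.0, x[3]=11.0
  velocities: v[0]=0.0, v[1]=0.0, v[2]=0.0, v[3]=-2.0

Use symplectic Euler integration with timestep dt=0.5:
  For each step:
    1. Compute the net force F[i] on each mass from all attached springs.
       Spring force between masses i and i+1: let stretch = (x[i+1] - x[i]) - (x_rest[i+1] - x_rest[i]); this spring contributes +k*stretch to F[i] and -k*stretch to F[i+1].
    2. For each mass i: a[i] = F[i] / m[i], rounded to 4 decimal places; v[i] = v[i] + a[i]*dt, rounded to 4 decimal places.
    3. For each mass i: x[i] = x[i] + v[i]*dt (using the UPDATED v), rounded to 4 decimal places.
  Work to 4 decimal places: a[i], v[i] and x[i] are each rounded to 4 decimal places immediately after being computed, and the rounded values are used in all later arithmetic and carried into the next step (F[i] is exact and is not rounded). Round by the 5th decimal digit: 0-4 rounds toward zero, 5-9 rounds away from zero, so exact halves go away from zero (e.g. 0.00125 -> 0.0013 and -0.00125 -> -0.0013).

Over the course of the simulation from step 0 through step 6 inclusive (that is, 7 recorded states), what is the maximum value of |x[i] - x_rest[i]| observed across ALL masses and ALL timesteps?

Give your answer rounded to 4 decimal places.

Step 0: x=[4.0000 4.0000 10.0000 11.0000] v=[0.0000 0.0000 0.0000 -2.0000]
Step 1: x=[3.2500 5.5000 9.3750 10.5000] v=[-1.5000 3.0000 -1.2500 -1.0000]
Step 2: x=[2.3125 7.4063 8.4063 10.4688] v=[-1.8750 3.8125 -1.9375 -0.0625]
Step 3: x=[1.8985 8.2891 7.5704 10.6720] v=[-0.8281 1.7656 -1.6719 0.4063]
Step 4: x=[2.3321 7.3946 7.2120 10.8498] v=[0.8672 -1.7891 -0.7168 0.3555]
Step 5: x=[3.2814 5.1888 7.3312 10.8681] v=[1.8985 -4.4117 0.2383 0.0366]
Step 6: x=[3.9575 3.0417 7.6247 10.7522] v=[1.3522 -4.2942 0.5870 -0.2319]
Max displacement = 2.9583

Answer: 2.9583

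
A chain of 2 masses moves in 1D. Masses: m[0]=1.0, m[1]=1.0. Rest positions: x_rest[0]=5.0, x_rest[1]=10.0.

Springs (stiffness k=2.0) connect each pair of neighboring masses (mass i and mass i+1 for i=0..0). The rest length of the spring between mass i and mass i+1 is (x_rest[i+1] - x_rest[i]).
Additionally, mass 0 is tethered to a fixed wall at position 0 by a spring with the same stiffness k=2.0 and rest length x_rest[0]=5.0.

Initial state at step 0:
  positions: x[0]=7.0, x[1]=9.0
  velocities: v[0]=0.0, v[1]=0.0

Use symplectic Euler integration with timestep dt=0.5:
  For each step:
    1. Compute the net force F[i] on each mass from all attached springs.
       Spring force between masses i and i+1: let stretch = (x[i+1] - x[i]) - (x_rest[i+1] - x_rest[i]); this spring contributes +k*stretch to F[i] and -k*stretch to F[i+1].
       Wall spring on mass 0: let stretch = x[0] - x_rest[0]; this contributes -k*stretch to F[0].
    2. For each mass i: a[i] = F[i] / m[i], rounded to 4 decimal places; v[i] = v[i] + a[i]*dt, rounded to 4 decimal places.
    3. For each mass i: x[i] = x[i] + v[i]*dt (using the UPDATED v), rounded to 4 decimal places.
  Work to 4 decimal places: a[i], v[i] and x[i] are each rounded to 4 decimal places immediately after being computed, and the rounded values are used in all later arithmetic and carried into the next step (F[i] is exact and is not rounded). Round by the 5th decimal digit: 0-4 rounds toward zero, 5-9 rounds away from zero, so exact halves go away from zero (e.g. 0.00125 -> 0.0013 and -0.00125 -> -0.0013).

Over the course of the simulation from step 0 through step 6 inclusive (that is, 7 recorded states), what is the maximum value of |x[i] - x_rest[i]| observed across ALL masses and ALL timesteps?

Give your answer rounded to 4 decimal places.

Answer: 2.2500

Derivation:
Step 0: x=[7.0000 9.0000] v=[0.0000 0.0000]
Step 1: x=[4.5000 10.5000] v=[-5.0000 3.0000]
Step 2: x=[2.7500 11.5000] v=[-3.5000 2.0000]
Step 3: x=[4.0000 10.6250] v=[2.5000 -1.7500]
Step 4: x=[6.5625 8.9375] v=[5.1250 -3.3750]
Step 5: x=[7.0313 8.5625] v=[0.9375 -0.7500]
Step 6: x=[4.7500 9.9219] v=[-4.5626 2.7188]
Max displacement = 2.2500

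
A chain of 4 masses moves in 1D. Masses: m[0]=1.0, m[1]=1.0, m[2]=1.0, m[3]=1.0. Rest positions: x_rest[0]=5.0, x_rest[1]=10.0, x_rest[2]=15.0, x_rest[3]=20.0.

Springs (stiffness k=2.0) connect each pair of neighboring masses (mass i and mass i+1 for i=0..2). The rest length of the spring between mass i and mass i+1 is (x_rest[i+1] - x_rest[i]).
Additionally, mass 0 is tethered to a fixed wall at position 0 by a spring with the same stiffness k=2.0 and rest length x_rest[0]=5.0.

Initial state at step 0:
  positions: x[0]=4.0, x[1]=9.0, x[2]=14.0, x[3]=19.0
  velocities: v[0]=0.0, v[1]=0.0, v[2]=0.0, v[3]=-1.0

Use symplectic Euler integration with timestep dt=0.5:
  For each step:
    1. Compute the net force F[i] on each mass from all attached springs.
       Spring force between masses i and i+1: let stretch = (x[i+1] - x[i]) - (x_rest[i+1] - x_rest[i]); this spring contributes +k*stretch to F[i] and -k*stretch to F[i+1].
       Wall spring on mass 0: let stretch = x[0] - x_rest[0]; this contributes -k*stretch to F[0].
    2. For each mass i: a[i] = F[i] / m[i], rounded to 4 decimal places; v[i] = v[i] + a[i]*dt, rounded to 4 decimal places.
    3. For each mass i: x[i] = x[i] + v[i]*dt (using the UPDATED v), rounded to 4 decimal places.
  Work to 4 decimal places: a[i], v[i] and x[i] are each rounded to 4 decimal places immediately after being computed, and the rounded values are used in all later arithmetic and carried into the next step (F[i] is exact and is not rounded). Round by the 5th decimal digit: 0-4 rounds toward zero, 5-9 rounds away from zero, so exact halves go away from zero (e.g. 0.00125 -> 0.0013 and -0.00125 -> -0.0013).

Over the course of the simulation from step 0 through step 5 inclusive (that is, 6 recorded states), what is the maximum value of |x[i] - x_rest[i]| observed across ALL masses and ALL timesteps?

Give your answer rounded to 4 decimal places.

Answer: 1.7500

Derivation:
Step 0: x=[4.0000 9.0000 14.0000 19.0000] v=[0.0000 0.0000 0.0000 -1.0000]
Step 1: x=[4.5000 9.0000 14.0000 18.5000] v=[1.0000 0.0000 0.0000 -1.0000]
Step 2: x=[5.0000 9.2500 13.7500 18.2500] v=[1.0000 0.5000 -0.5000 -0.5000]
Step 3: x=[5.1250 9.6250 13.5000 18.2500] v=[0.2500 0.7500 -0.5000 0.0000]
Step 4: x=[4.9375 9.6875 13.6875 18.3750] v=[-0.3750 0.1250 0.3750 0.2500]
Step 5: x=[4.6563 9.3750 14.2188 18.6563] v=[-0.5625 -0.6250 1.0625 0.5625]
Max displacement = 1.7500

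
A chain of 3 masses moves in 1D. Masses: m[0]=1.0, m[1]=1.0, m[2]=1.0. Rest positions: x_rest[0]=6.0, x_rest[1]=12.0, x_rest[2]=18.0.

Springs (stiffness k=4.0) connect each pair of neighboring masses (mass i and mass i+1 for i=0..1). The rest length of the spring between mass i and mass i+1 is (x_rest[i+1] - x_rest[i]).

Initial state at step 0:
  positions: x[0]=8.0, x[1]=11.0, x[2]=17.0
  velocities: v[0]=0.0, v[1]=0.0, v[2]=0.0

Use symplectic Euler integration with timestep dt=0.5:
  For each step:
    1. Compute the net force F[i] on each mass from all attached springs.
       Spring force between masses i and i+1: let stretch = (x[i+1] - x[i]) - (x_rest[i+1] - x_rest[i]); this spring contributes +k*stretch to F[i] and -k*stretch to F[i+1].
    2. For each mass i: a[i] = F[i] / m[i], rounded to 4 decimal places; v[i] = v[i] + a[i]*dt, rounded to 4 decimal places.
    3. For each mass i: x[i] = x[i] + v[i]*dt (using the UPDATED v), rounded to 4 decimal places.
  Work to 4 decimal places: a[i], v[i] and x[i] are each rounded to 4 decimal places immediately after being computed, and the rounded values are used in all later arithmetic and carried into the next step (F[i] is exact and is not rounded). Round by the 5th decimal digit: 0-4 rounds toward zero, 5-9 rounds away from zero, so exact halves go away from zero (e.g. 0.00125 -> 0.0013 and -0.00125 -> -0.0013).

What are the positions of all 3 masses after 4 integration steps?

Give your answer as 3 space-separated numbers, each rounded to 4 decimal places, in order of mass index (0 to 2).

Answer: 5.0000 14.0000 17.0000

Derivation:
Step 0: x=[8.0000 11.0000 17.0000] v=[0.0000 0.0000 0.0000]
Step 1: x=[5.0000 14.0000 17.0000] v=[-6.0000 6.0000 0.0000]
Step 2: x=[5.0000 11.0000 20.0000] v=[0.0000 -6.0000 6.0000]
Step 3: x=[5.0000 11.0000 20.0000] v=[0.0000 0.0000 0.0000]
Step 4: x=[5.0000 14.0000 17.0000] v=[0.0000 6.0000 -6.0000]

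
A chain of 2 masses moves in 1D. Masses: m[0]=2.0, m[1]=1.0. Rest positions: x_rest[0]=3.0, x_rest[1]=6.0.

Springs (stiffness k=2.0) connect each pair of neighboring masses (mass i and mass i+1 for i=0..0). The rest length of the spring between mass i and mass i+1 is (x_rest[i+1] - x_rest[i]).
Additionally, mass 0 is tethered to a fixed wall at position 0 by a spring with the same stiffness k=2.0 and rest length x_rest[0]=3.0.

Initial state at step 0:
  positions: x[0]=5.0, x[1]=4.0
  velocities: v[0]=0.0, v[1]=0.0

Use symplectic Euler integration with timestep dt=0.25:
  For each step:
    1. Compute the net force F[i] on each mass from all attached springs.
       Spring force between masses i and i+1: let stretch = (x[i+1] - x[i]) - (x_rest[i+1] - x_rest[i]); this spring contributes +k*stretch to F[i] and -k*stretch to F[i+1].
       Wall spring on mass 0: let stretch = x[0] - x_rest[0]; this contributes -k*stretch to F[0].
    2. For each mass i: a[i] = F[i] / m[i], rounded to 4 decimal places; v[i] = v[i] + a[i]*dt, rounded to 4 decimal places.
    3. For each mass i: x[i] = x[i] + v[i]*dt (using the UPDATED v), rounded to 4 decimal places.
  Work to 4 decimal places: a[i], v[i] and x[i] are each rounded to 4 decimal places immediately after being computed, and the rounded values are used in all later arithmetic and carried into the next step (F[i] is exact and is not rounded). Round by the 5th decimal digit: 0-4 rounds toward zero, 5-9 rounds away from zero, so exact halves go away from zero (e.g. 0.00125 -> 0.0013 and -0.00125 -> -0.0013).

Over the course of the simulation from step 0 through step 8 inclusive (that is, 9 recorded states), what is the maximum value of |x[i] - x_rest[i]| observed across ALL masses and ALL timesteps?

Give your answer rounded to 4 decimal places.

Answer: 2.5989

Derivation:
Step 0: x=[5.0000 4.0000] v=[0.0000 0.0000]
Step 1: x=[4.6250 4.5000] v=[-1.5000 2.0000]
Step 2: x=[3.9531 5.3906] v=[-2.6875 3.5625]
Step 3: x=[3.1240 6.4766] v=[-3.3164 4.3438]
Step 4: x=[2.3092 7.5185] v=[-3.2593 4.1675]
Step 5: x=[1.6756 8.2842] v=[-2.5343 3.0629]
Step 6: x=[1.3503 8.5989] v=[-1.3011 1.2586]
Step 7: x=[1.3937 8.3825] v=[0.1735 -0.8657]
Step 8: x=[1.7868 7.6675] v=[1.5723 -2.8601]
Max displacement = 2.5989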